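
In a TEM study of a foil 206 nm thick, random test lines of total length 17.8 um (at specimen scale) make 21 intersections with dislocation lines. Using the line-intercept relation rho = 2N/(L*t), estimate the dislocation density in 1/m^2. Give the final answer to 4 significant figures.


rho = 2N / (L * t)
L = 17.8 um = 1.78e-05 m, t = 206 nm = 2.06e-07 m
rho = 2 * 21 / (1.78e-05 * 2.06e-07)
rho = 1.145e+13 1/m^2


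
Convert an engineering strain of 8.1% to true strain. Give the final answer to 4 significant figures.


epsilon_true = ln(1 + epsilon_eng)
epsilon_true = ln(1 + 0.081)
epsilon_true = 0.07789


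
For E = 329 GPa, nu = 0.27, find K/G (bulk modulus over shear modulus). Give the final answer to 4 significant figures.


G = E / (2*(1+nu))
G = 329 / (2*(1+0.27)) = 129.528 GPa
K = E / (3*(1-2*nu))
K = 329 / (3*(1-2*0.27)) = 238.406 GPa
K/G = 238.406 / 129.528 = 1.841


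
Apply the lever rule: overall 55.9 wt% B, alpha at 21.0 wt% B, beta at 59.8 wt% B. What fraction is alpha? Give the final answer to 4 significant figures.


f_alpha = (C_beta - C0) / (C_beta - C_alpha)
f_alpha = (59.8 - 55.9) / (59.8 - 21.0)
f_alpha = 0.1005


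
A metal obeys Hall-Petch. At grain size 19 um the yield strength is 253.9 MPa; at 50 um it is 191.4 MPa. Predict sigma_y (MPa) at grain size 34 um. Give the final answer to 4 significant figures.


sigma_y = sigma0 + k / sqrt(d)
1/sqrt(d1) = 1/sqrt(1.9e-05) = 229.416;  1/sqrt(d2) = 141.421
k = (sigma1 - sigma2) / (1/sqrt(d1) - 1/sqrt(d2)) = (253.9 - 191.4) / (229.416 - 141.421) = 0.710273 MPa*m^0.5
sigma0 = sigma1 - k/sqrt(d1) = 253.9 - 0.710273*229.416 = 90.9523 MPa
sigma_y(d3) = 90.9523 + 0.710273 / sqrt(3.4e-05) = 212.8 MPa


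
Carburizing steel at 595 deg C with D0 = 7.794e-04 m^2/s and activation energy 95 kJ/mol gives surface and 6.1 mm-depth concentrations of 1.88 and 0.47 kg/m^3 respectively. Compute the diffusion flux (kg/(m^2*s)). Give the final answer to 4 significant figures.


Step 1: D = D0 * exp(-Qd/(R*T))
T = 595 + 273.15 = 868.15 K
D = 7.794e-04 * exp(-95e3 / (8.314 * 868.15)) = 1.49836e-09 m^2/s
Step 2: J = D * (C1 - C2) / dx
J = 1.49836e-09 * (1.88 - 0.47) / 6.1e-03
J = 3.463e-07 kg/(m^2*s)


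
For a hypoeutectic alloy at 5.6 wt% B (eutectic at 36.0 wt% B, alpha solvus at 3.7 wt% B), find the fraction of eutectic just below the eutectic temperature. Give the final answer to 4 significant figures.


f_primary = (C_e - C0) / (C_e - C_alpha_max)
f_primary = (36.0 - 5.6) / (36.0 - 3.7)
f_primary = 0.941176
f_eutectic = 1 - 0.941176 = 0.05882


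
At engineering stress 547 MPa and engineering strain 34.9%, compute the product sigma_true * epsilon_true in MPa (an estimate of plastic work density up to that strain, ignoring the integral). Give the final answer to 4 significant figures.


sigma_true = sigma_eng * (1 + epsilon_eng)
sigma_true = 547 * (1 + 0.349) = 737.903 MPa
epsilon_true = ln(1 + epsilon_eng)
epsilon_true = ln(1 + 0.349) = 0.299364
sigma_true * epsilon_true = 737.903 * 0.299364 = 220.9 MPa


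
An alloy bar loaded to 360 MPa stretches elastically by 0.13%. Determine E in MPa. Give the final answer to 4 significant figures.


E = sigma / epsilon
epsilon = 0.13% = 1.3e-03
E = 360 / 1.3e-03
E = 276900 MPa


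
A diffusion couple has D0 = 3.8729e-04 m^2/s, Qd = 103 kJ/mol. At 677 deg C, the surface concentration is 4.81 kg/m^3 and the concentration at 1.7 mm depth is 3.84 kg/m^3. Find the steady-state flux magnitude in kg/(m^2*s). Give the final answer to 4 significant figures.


Step 1: D = D0 * exp(-Qd/(R*T))
T = 677 + 273.15 = 950.15 K
D = 3.8729e-04 * exp(-103e3 / (8.314 * 950.15)) = 8.42153e-10 m^2/s
Step 2: J = D * (C1 - C2) / dx
J = 8.42153e-10 * (4.81 - 3.84) / 1.7e-03
J = 4.805e-07 kg/(m^2*s)


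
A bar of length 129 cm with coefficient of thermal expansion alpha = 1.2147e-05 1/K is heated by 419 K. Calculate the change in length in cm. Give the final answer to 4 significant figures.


dL = L0 * alpha * dT
dL = 129 * 1.2147e-05 * 419
dL = 0.6566 cm


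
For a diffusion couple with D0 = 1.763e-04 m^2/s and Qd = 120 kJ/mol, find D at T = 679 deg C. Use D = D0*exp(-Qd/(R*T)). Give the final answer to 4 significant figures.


D = D0 * exp(-Qd / (R*T))
T = 952.15 K
D = 1.763e-04 * exp(-120e3 / (8.314 * 952.15))
D = 4.601e-11 m^2/s


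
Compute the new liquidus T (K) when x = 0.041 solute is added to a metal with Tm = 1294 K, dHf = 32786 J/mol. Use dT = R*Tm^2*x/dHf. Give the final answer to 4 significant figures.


dT = R*Tm^2*x / dHf
dT = 8.314 * 1294^2 * 0.041 / 32786
dT = 17.409 K
T_new = 1294 - 17.409 = 1277 K


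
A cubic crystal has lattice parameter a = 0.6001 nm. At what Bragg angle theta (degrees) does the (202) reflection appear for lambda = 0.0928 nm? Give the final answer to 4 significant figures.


d = a / sqrt(h^2+k^2+l^2)
d = 0.6001 / sqrt(8) = 0.212167 nm
lambda = 2*d*sin(theta)  =>  sin(theta) = lambda / (2*d)
sin(theta) = 0.0928 / (2 * 0.212167) = 0.218695
theta = 12.63 deg


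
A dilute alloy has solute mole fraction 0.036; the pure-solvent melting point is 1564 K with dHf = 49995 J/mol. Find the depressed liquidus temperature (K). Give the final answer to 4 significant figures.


dT = R*Tm^2*x / dHf
dT = 8.314 * 1564^2 * 0.036 / 49995
dT = 14.644 K
T_new = 1564 - 14.644 = 1549 K


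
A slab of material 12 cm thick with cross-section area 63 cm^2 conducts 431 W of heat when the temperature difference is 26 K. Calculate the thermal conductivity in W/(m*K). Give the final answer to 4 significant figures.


k = Q*L / (A*dT)
L = 0.12 m, A = 6.3e-03 m^2
k = 431 * 0.12 / (6.3e-03 * 26)
k = 315.8 W/(m*K)


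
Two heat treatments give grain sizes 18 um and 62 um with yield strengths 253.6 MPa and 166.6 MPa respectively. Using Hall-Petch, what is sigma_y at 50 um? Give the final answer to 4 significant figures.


sigma_y = sigma0 + k / sqrt(d)
1/sqrt(d1) = 1/sqrt(1.8e-05) = 235.702;  1/sqrt(d2) = 127
k = (sigma1 - sigma2) / (1/sqrt(d1) - 1/sqrt(d2)) = (253.6 - 166.6) / (235.702 - 127) = 0.800352 MPa*m^0.5
sigma0 = sigma1 - k/sqrt(d1) = 253.6 - 0.800352*235.702 = 64.9552 MPa
sigma_y(d3) = 64.9552 + 0.800352 / sqrt(5e-05) = 178.1 MPa


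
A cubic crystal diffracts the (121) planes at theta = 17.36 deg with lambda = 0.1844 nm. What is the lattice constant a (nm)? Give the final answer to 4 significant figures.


d = lambda / (2*sin(theta))
d = 0.1844 / (2*sin(17.36 deg))
d = 0.309008 nm
a = d * sqrt(h^2+k^2+l^2) = 0.309008 * sqrt(6)
a = 0.7569 nm


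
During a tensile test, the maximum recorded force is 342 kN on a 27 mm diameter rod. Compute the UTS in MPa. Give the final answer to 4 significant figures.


A0 = pi*(d/2)^2 = pi*(27/2)^2 = 572.555 mm^2
UTS = F_max / A0 = 342*1000 / 572.555
UTS = 597.3 MPa


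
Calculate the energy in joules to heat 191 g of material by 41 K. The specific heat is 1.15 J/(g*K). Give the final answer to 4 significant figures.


Q = m * cp * dT
Q = 191 * 1.15 * 41
Q = 9006 J


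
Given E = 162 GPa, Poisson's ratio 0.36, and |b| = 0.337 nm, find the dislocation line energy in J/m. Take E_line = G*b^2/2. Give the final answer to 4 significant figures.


Step 1: G = E / (2*(1+nu))
G = 162 / (2*(1+0.36)) = 59.5588 GPa = 5.95588e+10 Pa
Step 2: E_line = G*b^2/2
b = 0.337 nm = 3.37e-10 m
E_line = 0.5 * 5.95588e+10 * (3.37e-10)^2 = 3.382e-09 J/m


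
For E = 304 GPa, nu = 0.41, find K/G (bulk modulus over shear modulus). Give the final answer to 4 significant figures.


G = E / (2*(1+nu))
G = 304 / (2*(1+0.41)) = 107.801 GPa
K = E / (3*(1-2*nu))
K = 304 / (3*(1-2*0.41)) = 562.963 GPa
K/G = 562.963 / 107.801 = 5.222


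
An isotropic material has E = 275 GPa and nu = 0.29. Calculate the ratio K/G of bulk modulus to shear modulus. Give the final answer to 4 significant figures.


G = E / (2*(1+nu))
G = 275 / (2*(1+0.29)) = 106.589 GPa
K = E / (3*(1-2*nu))
K = 275 / (3*(1-2*0.29)) = 218.254 GPa
K/G = 218.254 / 106.589 = 2.048


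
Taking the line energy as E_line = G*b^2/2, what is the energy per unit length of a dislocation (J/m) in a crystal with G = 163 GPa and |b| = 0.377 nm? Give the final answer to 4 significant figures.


E = G*b^2/2
b = 0.377 nm = 3.77e-10 m
G = 163 GPa = 1.63e+11 Pa
E = 0.5 * 1.63e+11 * (3.77e-10)^2
E = 1.158e-08 J/m


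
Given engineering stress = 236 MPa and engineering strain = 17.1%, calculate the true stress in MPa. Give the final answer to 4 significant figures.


sigma_true = sigma_eng * (1 + epsilon_eng)
sigma_true = 236 * (1 + 0.171)
sigma_true = 276.4 MPa


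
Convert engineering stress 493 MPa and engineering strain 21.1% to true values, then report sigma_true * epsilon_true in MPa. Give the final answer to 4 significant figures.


sigma_true = sigma_eng * (1 + epsilon_eng)
sigma_true = 493 * (1 + 0.211) = 597.023 MPa
epsilon_true = ln(1 + epsilon_eng)
epsilon_true = ln(1 + 0.211) = 0.191446
sigma_true * epsilon_true = 597.023 * 0.191446 = 114.3 MPa


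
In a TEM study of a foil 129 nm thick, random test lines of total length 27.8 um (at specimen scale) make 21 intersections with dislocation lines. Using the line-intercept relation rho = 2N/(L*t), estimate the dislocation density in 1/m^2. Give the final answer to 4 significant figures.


rho = 2N / (L * t)
L = 27.8 um = 2.78e-05 m, t = 129 nm = 1.29e-07 m
rho = 2 * 21 / (2.78e-05 * 1.29e-07)
rho = 1.171e+13 1/m^2


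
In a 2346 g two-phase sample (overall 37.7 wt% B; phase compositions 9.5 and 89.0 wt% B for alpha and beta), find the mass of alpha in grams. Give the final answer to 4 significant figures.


f_alpha = (C_beta - C0) / (C_beta - C_alpha)
f_alpha = (89.0 - 37.7) / (89.0 - 9.5) = 0.645283
m_alpha = f_alpha * m_total = 0.645283 * 2346 = 1514 g


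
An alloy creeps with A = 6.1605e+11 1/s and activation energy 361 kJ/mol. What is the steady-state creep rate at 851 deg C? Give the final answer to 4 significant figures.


rate = A * exp(-Q / (R*T))
T = 851 + 273.15 = 1124.15 K
rate = 6.1605e+11 * exp(-361e3 / (8.314 * 1124.15))
rate = 1.035e-05 1/s


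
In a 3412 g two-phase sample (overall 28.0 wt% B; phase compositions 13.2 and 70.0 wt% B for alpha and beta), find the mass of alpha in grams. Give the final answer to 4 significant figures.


f_alpha = (C_beta - C0) / (C_beta - C_alpha)
f_alpha = (70.0 - 28.0) / (70.0 - 13.2) = 0.739437
m_alpha = f_alpha * m_total = 0.739437 * 3412 = 2523 g


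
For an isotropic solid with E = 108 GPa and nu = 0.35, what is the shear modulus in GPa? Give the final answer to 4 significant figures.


G = E / (2*(1+nu))
G = 108 / (2*(1+0.35))
G = 40 GPa


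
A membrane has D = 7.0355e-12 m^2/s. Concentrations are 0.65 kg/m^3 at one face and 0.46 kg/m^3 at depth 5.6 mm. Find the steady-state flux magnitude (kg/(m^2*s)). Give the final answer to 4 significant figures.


J = -D * (dC/dx) = D * (C1 - C2) / dx
J = 7.0355e-12 * (0.65 - 0.46) / 5.6e-03
J = 2.387e-10 kg/(m^2*s)


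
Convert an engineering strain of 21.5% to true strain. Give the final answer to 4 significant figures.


epsilon_true = ln(1 + epsilon_eng)
epsilon_true = ln(1 + 0.215)
epsilon_true = 0.1947


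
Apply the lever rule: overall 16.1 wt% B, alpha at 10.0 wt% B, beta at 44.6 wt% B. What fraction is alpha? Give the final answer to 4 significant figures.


f_alpha = (C_beta - C0) / (C_beta - C_alpha)
f_alpha = (44.6 - 16.1) / (44.6 - 10.0)
f_alpha = 0.8237


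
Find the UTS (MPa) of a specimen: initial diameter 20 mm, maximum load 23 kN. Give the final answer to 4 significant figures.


A0 = pi*(d/2)^2 = pi*(20/2)^2 = 314.159 mm^2
UTS = F_max / A0 = 23*1000 / 314.159
UTS = 73.21 MPa


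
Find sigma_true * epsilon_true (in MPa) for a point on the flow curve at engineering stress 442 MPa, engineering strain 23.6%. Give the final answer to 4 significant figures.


sigma_true = sigma_eng * (1 + epsilon_eng)
sigma_true = 442 * (1 + 0.236) = 546.312 MPa
epsilon_true = ln(1 + epsilon_eng)
epsilon_true = ln(1 + 0.236) = 0.21188
sigma_true * epsilon_true = 546.312 * 0.21188 = 115.8 MPa


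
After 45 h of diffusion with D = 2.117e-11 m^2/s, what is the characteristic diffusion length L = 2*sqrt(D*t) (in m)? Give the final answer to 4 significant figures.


t = 45 hr = 162000 s
Diffusion length = 2*sqrt(D*t)
= 2*sqrt(2.117e-11 * 162000)
= 3.704e-03 m


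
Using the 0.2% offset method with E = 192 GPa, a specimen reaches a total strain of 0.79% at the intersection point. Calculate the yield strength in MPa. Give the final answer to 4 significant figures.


Offset strain = 0.002
Elastic strain at yield = total_strain - offset = 7.9e-03 - 0.002 = 5.9e-03
sigma_y = E * elastic_strain = 192000 * 5.9e-03
sigma_y = 1133 MPa


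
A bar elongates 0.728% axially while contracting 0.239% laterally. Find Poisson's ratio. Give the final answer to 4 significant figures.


nu = -epsilon_lat / epsilon_axial
Lateral strain is contraction (negative), so using magnitudes:
nu = 0.239 / 0.728
nu = 0.3283


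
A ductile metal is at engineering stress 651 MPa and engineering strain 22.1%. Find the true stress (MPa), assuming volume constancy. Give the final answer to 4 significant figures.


sigma_true = sigma_eng * (1 + epsilon_eng)
sigma_true = 651 * (1 + 0.221)
sigma_true = 794.9 MPa


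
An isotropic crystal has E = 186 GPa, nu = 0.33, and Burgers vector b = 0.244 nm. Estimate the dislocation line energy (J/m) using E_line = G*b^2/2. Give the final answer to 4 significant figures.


Step 1: G = E / (2*(1+nu))
G = 186 / (2*(1+0.33)) = 69.9248 GPa = 6.99248e+10 Pa
Step 2: E_line = G*b^2/2
b = 0.244 nm = 2.44e-10 m
E_line = 0.5 * 6.99248e+10 * (2.44e-10)^2 = 2.082e-09 J/m


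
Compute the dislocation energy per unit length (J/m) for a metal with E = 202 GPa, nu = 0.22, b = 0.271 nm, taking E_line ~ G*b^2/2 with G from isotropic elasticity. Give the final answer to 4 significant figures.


Step 1: G = E / (2*(1+nu))
G = 202 / (2*(1+0.22)) = 82.7869 GPa = 8.27869e+10 Pa
Step 2: E_line = G*b^2/2
b = 0.271 nm = 2.71e-10 m
E_line = 0.5 * 8.27869e+10 * (2.71e-10)^2 = 3.04e-09 J/m


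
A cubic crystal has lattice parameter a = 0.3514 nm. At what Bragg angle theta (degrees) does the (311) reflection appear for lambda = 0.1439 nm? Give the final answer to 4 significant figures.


d = a / sqrt(h^2+k^2+l^2)
d = 0.3514 / sqrt(11) = 0.105951 nm
lambda = 2*d*sin(theta)  =>  sin(theta) = lambda / (2*d)
sin(theta) = 0.1439 / (2 * 0.105951) = 0.679087
theta = 42.77 deg


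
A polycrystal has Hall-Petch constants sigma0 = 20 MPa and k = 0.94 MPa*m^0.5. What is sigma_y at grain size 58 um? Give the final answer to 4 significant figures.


sigma_y = sigma0 + k / sqrt(d)
d = 58 um = 5.8e-05 m
sigma_y = 20 + 0.94 / sqrt(5.8e-05)
sigma_y = 143.4 MPa


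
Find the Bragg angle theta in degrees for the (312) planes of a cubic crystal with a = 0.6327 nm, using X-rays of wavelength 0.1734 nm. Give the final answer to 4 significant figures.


d = a / sqrt(h^2+k^2+l^2)
d = 0.6327 / sqrt(14) = 0.169096 nm
lambda = 2*d*sin(theta)  =>  sin(theta) = lambda / (2*d)
sin(theta) = 0.1734 / (2 * 0.169096) = 0.512726
theta = 30.85 deg


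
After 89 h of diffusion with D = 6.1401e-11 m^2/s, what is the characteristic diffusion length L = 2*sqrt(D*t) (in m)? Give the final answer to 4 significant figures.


t = 89 hr = 320400 s
Diffusion length = 2*sqrt(D*t)
= 2*sqrt(6.1401e-11 * 320400)
= 8.871e-03 m


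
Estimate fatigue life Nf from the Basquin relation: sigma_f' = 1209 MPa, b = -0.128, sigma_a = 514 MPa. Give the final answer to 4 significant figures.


sigma_a = sigma_f' * (2*Nf)^b
2*Nf = (sigma_a / sigma_f')^(1/b)
2*Nf = (514 / 1209)^(1/-0.128)
2*Nf = 798.098
Nf = 399 cycles


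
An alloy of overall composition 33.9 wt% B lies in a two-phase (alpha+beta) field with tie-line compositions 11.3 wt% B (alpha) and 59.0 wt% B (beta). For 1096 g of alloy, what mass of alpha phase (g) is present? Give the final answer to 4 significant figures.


f_alpha = (C_beta - C0) / (C_beta - C_alpha)
f_alpha = (59.0 - 33.9) / (59.0 - 11.3) = 0.526205
m_alpha = f_alpha * m_total = 0.526205 * 1096 = 576.7 g


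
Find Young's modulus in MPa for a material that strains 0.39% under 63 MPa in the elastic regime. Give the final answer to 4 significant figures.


E = sigma / epsilon
epsilon = 0.39% = 3.9e-03
E = 63 / 3.9e-03
E = 16150 MPa


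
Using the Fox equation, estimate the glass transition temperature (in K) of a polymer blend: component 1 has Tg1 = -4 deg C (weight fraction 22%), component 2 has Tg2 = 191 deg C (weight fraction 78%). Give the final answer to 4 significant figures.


1/Tg = w1/Tg1 + w2/Tg2 (in Kelvin)
Tg1 = 269.15 K, Tg2 = 464.15 K
1/Tg = 0.22/269.15 + 0.78/464.15
Tg = 400.3 K


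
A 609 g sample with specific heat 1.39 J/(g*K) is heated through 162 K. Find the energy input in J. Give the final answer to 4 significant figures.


Q = m * cp * dT
Q = 609 * 1.39 * 162
Q = 137100 J


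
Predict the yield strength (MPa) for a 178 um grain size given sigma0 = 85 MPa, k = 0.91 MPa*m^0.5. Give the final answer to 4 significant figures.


sigma_y = sigma0 + k / sqrt(d)
d = 178 um = 1.78e-04 m
sigma_y = 85 + 0.91 / sqrt(1.78e-04)
sigma_y = 153.2 MPa


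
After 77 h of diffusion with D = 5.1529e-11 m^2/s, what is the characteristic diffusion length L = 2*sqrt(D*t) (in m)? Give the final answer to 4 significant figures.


t = 77 hr = 277200 s
Diffusion length = 2*sqrt(D*t)
= 2*sqrt(5.1529e-11 * 277200)
= 7.559e-03 m


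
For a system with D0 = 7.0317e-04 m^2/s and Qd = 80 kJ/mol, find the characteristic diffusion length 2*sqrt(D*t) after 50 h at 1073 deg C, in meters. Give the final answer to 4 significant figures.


Step 1: D = D0 * exp(-Qd/(R*T))
T = 1346.15 K
D = 7.0317e-04 * exp(-80e3 / (8.314 * 1346.15)) = 5.5298e-07 m^2/s
Step 2: L = 2*sqrt(D*t)
t = 50 h = 180000 s
L = 2*sqrt(5.5298e-07 * 180000) = 0.631 m


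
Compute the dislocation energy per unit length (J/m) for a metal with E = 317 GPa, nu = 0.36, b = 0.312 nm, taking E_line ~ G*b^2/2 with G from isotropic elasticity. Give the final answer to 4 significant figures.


Step 1: G = E / (2*(1+nu))
G = 317 / (2*(1+0.36)) = 116.544 GPa = 1.16544e+11 Pa
Step 2: E_line = G*b^2/2
b = 0.312 nm = 3.12e-10 m
E_line = 0.5 * 1.16544e+11 * (3.12e-10)^2 = 5.672e-09 J/m


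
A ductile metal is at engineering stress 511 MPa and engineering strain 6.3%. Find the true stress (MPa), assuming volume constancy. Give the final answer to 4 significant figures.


sigma_true = sigma_eng * (1 + epsilon_eng)
sigma_true = 511 * (1 + 0.063)
sigma_true = 543.2 MPa


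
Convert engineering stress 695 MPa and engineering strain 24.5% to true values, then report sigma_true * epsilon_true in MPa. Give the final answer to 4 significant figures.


sigma_true = sigma_eng * (1 + epsilon_eng)
sigma_true = 695 * (1 + 0.245) = 865.275 MPa
epsilon_true = ln(1 + epsilon_eng)
epsilon_true = ln(1 + 0.245) = 0.219136
sigma_true * epsilon_true = 865.275 * 0.219136 = 189.6 MPa


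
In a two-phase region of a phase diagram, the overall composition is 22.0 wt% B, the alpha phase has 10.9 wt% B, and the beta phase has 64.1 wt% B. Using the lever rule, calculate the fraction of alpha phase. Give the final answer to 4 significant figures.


f_alpha = (C_beta - C0) / (C_beta - C_alpha)
f_alpha = (64.1 - 22.0) / (64.1 - 10.9)
f_alpha = 0.7914


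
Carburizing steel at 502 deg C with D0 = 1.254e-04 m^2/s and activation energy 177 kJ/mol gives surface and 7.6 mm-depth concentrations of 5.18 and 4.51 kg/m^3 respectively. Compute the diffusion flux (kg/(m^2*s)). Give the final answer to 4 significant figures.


Step 1: D = D0 * exp(-Qd/(R*T))
T = 502 + 273.15 = 775.15 K
D = 1.254e-04 * exp(-177e3 / (8.314 * 775.15)) = 1.48067e-16 m^2/s
Step 2: J = D * (C1 - C2) / dx
J = 1.48067e-16 * (5.18 - 4.51) / 7.6e-03
J = 1.305e-14 kg/(m^2*s)


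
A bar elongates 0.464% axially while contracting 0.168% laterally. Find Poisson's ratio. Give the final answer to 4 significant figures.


nu = -epsilon_lat / epsilon_axial
Lateral strain is contraction (negative), so using magnitudes:
nu = 0.168 / 0.464
nu = 0.3621


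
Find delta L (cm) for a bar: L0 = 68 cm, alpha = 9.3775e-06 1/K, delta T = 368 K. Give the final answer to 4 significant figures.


dL = L0 * alpha * dT
dL = 68 * 9.3775e-06 * 368
dL = 0.2347 cm


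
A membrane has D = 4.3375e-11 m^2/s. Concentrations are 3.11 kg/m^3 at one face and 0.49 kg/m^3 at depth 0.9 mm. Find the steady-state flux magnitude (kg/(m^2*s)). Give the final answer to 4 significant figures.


J = -D * (dC/dx) = D * (C1 - C2) / dx
J = 4.3375e-11 * (3.11 - 0.49) / 9e-04
J = 1.263e-07 kg/(m^2*s)


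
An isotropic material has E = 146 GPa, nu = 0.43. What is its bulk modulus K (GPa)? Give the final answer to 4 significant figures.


K = E / (3*(1-2*nu))
K = 146 / (3*(1-2*0.43))
K = 347.6 GPa


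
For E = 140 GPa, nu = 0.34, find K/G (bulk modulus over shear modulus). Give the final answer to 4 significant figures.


G = E / (2*(1+nu))
G = 140 / (2*(1+0.34)) = 52.2388 GPa
K = E / (3*(1-2*nu))
K = 140 / (3*(1-2*0.34)) = 145.833 GPa
K/G = 145.833 / 52.2388 = 2.792


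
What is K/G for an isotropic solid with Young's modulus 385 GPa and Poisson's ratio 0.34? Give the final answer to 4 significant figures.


G = E / (2*(1+nu))
G = 385 / (2*(1+0.34)) = 143.657 GPa
K = E / (3*(1-2*nu))
K = 385 / (3*(1-2*0.34)) = 401.042 GPa
K/G = 401.042 / 143.657 = 2.792


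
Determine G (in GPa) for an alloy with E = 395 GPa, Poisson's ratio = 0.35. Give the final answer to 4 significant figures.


G = E / (2*(1+nu))
G = 395 / (2*(1+0.35))
G = 146.3 GPa


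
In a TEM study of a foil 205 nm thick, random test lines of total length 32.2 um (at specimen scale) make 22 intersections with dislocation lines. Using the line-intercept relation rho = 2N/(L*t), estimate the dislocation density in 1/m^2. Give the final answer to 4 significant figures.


rho = 2N / (L * t)
L = 32.2 um = 3.22e-05 m, t = 205 nm = 2.05e-07 m
rho = 2 * 22 / (3.22e-05 * 2.05e-07)
rho = 6.666e+12 1/m^2


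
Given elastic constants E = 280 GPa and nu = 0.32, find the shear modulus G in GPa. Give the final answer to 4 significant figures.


G = E / (2*(1+nu))
G = 280 / (2*(1+0.32))
G = 106.1 GPa


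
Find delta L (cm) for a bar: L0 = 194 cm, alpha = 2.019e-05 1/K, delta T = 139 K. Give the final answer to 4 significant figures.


dL = L0 * alpha * dT
dL = 194 * 2.019e-05 * 139
dL = 0.5444 cm


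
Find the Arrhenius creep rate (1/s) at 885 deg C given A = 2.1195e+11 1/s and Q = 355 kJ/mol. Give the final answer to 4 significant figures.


rate = A * exp(-Q / (R*T))
T = 885 + 273.15 = 1158.15 K
rate = 2.1195e+11 * exp(-355e3 / (8.314 * 1158.15))
rate = 2.063e-05 1/s


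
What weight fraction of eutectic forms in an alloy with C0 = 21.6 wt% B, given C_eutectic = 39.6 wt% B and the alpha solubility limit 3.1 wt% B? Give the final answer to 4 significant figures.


f_primary = (C_e - C0) / (C_e - C_alpha_max)
f_primary = (39.6 - 21.6) / (39.6 - 3.1)
f_primary = 0.493151
f_eutectic = 1 - 0.493151 = 0.5068


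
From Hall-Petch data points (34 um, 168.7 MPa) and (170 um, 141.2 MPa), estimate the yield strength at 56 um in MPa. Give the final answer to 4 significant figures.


sigma_y = sigma0 + k / sqrt(d)
1/sqrt(d1) = 1/sqrt(3.4e-05) = 171.499;  1/sqrt(d2) = 76.6965
k = (sigma1 - sigma2) / (1/sqrt(d1) - 1/sqrt(d2)) = (168.7 - 141.2) / (171.499 - 76.6965) = 0.290078 MPa*m^0.5
sigma0 = sigma1 - k/sqrt(d1) = 168.7 - 0.290078*171.499 = 118.952 MPa
sigma_y(d3) = 118.952 + 0.290078 / sqrt(5.6e-05) = 157.7 MPa


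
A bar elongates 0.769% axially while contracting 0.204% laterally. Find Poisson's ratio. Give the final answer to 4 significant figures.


nu = -epsilon_lat / epsilon_axial
Lateral strain is contraction (negative), so using magnitudes:
nu = 0.204 / 0.769
nu = 0.2653


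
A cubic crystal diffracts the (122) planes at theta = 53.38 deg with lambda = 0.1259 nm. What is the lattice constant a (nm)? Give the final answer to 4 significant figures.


d = lambda / (2*sin(theta))
d = 0.1259 / (2*sin(53.38 deg))
d = 0.0784317 nm
a = d * sqrt(h^2+k^2+l^2) = 0.0784317 * sqrt(9)
a = 0.2353 nm


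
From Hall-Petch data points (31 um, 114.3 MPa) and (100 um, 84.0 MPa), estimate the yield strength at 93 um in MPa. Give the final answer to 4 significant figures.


sigma_y = sigma0 + k / sqrt(d)
1/sqrt(d1) = 1/sqrt(3.1e-05) = 179.605;  1/sqrt(d2) = 100
k = (sigma1 - sigma2) / (1/sqrt(d1) - 1/sqrt(d2)) = (114.3 - 84.0) / (179.605 - 100) = 0.380628 MPa*m^0.5
sigma0 = sigma1 - k/sqrt(d1) = 114.3 - 0.380628*179.605 = 45.9372 MPa
sigma_y(d3) = 45.9372 + 0.380628 / sqrt(9.3e-05) = 85.41 MPa


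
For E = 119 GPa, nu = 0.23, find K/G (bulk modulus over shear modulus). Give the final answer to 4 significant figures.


G = E / (2*(1+nu))
G = 119 / (2*(1+0.23)) = 48.374 GPa
K = E / (3*(1-2*nu))
K = 119 / (3*(1-2*0.23)) = 73.4568 GPa
K/G = 73.4568 / 48.374 = 1.519


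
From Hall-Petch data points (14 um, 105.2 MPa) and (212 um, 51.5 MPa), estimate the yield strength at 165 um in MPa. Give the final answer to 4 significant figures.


sigma_y = sigma0 + k / sqrt(d)
1/sqrt(d1) = 1/sqrt(1.4e-05) = 267.261;  1/sqrt(d2) = 68.6803
k = (sigma1 - sigma2) / (1/sqrt(d1) - 1/sqrt(d2)) = (105.2 - 51.5) / (267.261 - 68.6803) = 0.270419 MPa*m^0.5
sigma0 = sigma1 - k/sqrt(d1) = 105.2 - 0.270419*267.261 = 32.9276 MPa
sigma_y(d3) = 32.9276 + 0.270419 / sqrt(1.65e-04) = 53.98 MPa


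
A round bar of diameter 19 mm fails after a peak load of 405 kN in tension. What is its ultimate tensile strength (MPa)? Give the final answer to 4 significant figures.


A0 = pi*(d/2)^2 = pi*(19/2)^2 = 283.529 mm^2
UTS = F_max / A0 = 405*1000 / 283.529
UTS = 1428 MPa


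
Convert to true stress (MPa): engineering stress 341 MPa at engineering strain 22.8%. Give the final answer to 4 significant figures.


sigma_true = sigma_eng * (1 + epsilon_eng)
sigma_true = 341 * (1 + 0.228)
sigma_true = 418.7 MPa


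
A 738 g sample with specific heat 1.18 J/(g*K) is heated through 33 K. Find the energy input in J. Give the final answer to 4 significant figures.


Q = m * cp * dT
Q = 738 * 1.18 * 33
Q = 28740 J


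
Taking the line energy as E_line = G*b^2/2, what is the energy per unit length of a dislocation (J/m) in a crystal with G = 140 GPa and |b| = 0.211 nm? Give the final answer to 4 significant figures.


E = G*b^2/2
b = 0.211 nm = 2.11e-10 m
G = 140 GPa = 1.4e+11 Pa
E = 0.5 * 1.4e+11 * (2.11e-10)^2
E = 3.116e-09 J/m


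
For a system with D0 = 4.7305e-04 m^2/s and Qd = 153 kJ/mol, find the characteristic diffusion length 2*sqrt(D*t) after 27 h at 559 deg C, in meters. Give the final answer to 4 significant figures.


Step 1: D = D0 * exp(-Qd/(R*T))
T = 832.15 K
D = 4.7305e-04 * exp(-153e3 / (8.314 * 832.15)) = 1.17664e-13 m^2/s
Step 2: L = 2*sqrt(D*t)
t = 27 h = 97200 s
L = 2*sqrt(1.17664e-13 * 97200) = 2.139e-04 m


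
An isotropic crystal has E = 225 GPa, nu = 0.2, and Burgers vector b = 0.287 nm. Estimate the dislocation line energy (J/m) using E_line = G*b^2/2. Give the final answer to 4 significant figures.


Step 1: G = E / (2*(1+nu))
G = 225 / (2*(1+0.2)) = 93.75 GPa = 9.375e+10 Pa
Step 2: E_line = G*b^2/2
b = 0.287 nm = 2.87e-10 m
E_line = 0.5 * 9.375e+10 * (2.87e-10)^2 = 3.861e-09 J/m


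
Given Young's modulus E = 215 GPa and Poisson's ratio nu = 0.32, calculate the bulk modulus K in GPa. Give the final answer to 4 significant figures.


K = E / (3*(1-2*nu))
K = 215 / (3*(1-2*0.32))
K = 199.1 GPa


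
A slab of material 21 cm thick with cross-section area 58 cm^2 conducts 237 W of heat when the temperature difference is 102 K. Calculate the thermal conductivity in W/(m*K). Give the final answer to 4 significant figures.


k = Q*L / (A*dT)
L = 0.21 m, A = 5.8e-03 m^2
k = 237 * 0.21 / (5.8e-03 * 102)
k = 84.13 W/(m*K)


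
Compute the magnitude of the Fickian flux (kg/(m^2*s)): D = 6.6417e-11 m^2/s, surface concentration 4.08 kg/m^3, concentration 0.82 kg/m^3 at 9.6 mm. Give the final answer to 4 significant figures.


J = -D * (dC/dx) = D * (C1 - C2) / dx
J = 6.6417e-11 * (4.08 - 0.82) / 9.6e-03
J = 2.255e-08 kg/(m^2*s)


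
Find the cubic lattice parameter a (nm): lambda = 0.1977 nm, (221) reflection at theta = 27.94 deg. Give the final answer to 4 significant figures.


d = lambda / (2*sin(theta))
d = 0.1977 / (2*sin(27.94 deg))
d = 0.210972 nm
a = d * sqrt(h^2+k^2+l^2) = 0.210972 * sqrt(9)
a = 0.6329 nm


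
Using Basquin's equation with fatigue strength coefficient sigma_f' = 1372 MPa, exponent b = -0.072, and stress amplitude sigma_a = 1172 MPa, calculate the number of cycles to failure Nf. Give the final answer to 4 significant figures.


sigma_a = sigma_f' * (2*Nf)^b
2*Nf = (sigma_a / sigma_f')^(1/b)
2*Nf = (1172 / 1372)^(1/-0.072)
2*Nf = 8.92007
Nf = 4.46 cycles


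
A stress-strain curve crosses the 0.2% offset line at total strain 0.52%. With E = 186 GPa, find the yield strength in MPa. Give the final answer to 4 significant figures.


Offset strain = 0.002
Elastic strain at yield = total_strain - offset = 5.2e-03 - 0.002 = 3.2e-03
sigma_y = E * elastic_strain = 186000 * 3.2e-03
sigma_y = 595.2 MPa


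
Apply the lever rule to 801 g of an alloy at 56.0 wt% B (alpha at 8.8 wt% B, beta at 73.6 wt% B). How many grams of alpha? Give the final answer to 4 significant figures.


f_alpha = (C_beta - C0) / (C_beta - C_alpha)
f_alpha = (73.6 - 56.0) / (73.6 - 8.8) = 0.271605
m_alpha = f_alpha * m_total = 0.271605 * 801 = 217.6 g


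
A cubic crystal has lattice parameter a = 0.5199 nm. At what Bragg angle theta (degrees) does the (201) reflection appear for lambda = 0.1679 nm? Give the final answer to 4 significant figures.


d = a / sqrt(h^2+k^2+l^2)
d = 0.5199 / sqrt(5) = 0.232506 nm
lambda = 2*d*sin(theta)  =>  sin(theta) = lambda / (2*d)
sin(theta) = 0.1679 / (2 * 0.232506) = 0.361065
theta = 21.17 deg


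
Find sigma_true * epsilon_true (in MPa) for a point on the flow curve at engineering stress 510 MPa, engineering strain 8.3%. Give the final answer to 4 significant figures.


sigma_true = sigma_eng * (1 + epsilon_eng)
sigma_true = 510 * (1 + 0.083) = 552.33 MPa
epsilon_true = ln(1 + epsilon_eng)
epsilon_true = ln(1 + 0.083) = 0.079735
sigma_true * epsilon_true = 552.33 * 0.079735 = 44.04 MPa


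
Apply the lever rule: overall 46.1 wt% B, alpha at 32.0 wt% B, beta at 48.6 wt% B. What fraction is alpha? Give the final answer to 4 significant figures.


f_alpha = (C_beta - C0) / (C_beta - C_alpha)
f_alpha = (48.6 - 46.1) / (48.6 - 32.0)
f_alpha = 0.1506


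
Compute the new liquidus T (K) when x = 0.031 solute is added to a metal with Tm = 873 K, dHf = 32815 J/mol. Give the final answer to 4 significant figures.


dT = R*Tm^2*x / dHf
dT = 8.314 * 873^2 * 0.031 / 32815
dT = 5.98588 K
T_new = 873 - 5.98588 = 867 K


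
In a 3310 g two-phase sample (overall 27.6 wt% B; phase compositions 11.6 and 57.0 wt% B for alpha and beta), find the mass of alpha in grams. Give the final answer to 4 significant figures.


f_alpha = (C_beta - C0) / (C_beta - C_alpha)
f_alpha = (57.0 - 27.6) / (57.0 - 11.6) = 0.647577
m_alpha = f_alpha * m_total = 0.647577 * 3310 = 2143 g


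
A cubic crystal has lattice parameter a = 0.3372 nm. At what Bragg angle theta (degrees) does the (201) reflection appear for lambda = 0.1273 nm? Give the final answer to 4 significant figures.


d = a / sqrt(h^2+k^2+l^2)
d = 0.3372 / sqrt(5) = 0.1508 nm
lambda = 2*d*sin(theta)  =>  sin(theta) = lambda / (2*d)
sin(theta) = 0.1273 / (2 * 0.1508) = 0.422081
theta = 24.97 deg


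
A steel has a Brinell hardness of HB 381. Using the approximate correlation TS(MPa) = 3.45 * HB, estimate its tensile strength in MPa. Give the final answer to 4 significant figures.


TS (MPa) = 3.45 * HB
TS = 3.45 * 381
TS = 1314 MPa


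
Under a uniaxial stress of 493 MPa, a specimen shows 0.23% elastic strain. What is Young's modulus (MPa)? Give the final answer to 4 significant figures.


E = sigma / epsilon
epsilon = 0.23% = 2.3e-03
E = 493 / 2.3e-03
E = 214300 MPa


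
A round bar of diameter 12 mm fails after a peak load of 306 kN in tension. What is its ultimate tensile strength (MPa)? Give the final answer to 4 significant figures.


A0 = pi*(d/2)^2 = pi*(12/2)^2 = 113.097 mm^2
UTS = F_max / A0 = 306*1000 / 113.097
UTS = 2706 MPa


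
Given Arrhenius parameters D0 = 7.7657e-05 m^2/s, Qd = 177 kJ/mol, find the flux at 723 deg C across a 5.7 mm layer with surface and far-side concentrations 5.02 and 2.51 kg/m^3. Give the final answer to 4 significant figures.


Step 1: D = D0 * exp(-Qd/(R*T))
T = 723 + 273.15 = 996.15 K
D = 7.7657e-05 * exp(-177e3 / (8.314 * 996.15)) = 4.06052e-14 m^2/s
Step 2: J = D * (C1 - C2) / dx
J = 4.06052e-14 * (5.02 - 2.51) / 5.7e-03
J = 1.788e-11 kg/(m^2*s)


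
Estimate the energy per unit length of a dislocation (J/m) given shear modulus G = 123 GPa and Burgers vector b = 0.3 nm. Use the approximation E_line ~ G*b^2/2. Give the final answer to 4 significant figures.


E = G*b^2/2
b = 0.3 nm = 3e-10 m
G = 123 GPa = 1.23e+11 Pa
E = 0.5 * 1.23e+11 * (3e-10)^2
E = 5.535e-09 J/m


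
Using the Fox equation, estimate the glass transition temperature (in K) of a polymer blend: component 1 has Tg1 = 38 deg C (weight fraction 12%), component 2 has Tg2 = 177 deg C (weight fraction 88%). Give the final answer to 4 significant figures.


1/Tg = w1/Tg1 + w2/Tg2 (in Kelvin)
Tg1 = 311.15 K, Tg2 = 450.15 K
1/Tg = 0.12/311.15 + 0.88/450.15
Tg = 427.2 K


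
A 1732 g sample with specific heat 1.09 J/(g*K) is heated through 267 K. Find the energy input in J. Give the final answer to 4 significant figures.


Q = m * cp * dT
Q = 1732 * 1.09 * 267
Q = 504100 J


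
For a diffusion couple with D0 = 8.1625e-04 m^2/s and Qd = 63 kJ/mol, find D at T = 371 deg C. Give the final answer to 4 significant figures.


D = D0 * exp(-Qd / (R*T))
T = 644.15 K
D = 8.1625e-04 * exp(-63e3 / (8.314 * 644.15))
D = 6.352e-09 m^2/s


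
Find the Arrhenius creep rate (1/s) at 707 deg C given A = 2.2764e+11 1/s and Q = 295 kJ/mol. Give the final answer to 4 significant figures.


rate = A * exp(-Q / (R*T))
T = 707 + 273.15 = 980.15 K
rate = 2.2764e+11 * exp(-295e3 / (8.314 * 980.15))
rate = 4.319e-05 1/s


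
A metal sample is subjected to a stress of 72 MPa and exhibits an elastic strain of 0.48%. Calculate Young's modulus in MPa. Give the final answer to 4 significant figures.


E = sigma / epsilon
epsilon = 0.48% = 4.8e-03
E = 72 / 4.8e-03
E = 15000 MPa


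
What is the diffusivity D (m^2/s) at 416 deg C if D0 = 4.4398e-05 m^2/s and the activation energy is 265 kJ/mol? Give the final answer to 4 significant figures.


D = D0 * exp(-Qd / (R*T))
T = 689.15 K
D = 4.4398e-05 * exp(-265e3 / (8.314 * 689.15))
D = 3.637e-25 m^2/s


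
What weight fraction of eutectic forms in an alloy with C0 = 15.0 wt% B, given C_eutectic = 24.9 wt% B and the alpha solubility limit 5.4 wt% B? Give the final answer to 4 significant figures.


f_primary = (C_e - C0) / (C_e - C_alpha_max)
f_primary = (24.9 - 15.0) / (24.9 - 5.4)
f_primary = 0.507692
f_eutectic = 1 - 0.507692 = 0.4923


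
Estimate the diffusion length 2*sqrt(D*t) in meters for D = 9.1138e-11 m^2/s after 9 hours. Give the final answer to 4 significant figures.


t = 9 hr = 32400 s
Diffusion length = 2*sqrt(D*t)
= 2*sqrt(9.1138e-11 * 32400)
= 3.437e-03 m


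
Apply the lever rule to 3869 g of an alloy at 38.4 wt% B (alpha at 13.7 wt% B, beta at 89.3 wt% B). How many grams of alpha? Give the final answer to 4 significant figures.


f_alpha = (C_beta - C0) / (C_beta - C_alpha)
f_alpha = (89.3 - 38.4) / (89.3 - 13.7) = 0.67328
m_alpha = f_alpha * m_total = 0.67328 * 3869 = 2605 g


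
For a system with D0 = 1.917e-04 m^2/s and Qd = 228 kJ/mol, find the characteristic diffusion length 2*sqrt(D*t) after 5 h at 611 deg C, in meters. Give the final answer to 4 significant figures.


Step 1: D = D0 * exp(-Qd/(R*T))
T = 884.15 K
D = 1.917e-04 * exp(-228e3 / (8.314 * 884.15)) = 6.48841e-18 m^2/s
Step 2: L = 2*sqrt(D*t)
t = 5 h = 18000 s
L = 2*sqrt(6.48841e-18 * 18000) = 6.835e-07 m


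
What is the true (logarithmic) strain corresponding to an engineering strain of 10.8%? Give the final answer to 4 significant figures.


epsilon_true = ln(1 + epsilon_eng)
epsilon_true = ln(1 + 0.108)
epsilon_true = 0.1026


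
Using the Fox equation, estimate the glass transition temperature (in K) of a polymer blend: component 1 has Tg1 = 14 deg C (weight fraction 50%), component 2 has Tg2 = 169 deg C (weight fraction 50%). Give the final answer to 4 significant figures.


1/Tg = w1/Tg1 + w2/Tg2 (in Kelvin)
Tg1 = 287.15 K, Tg2 = 442.15 K
1/Tg = 0.5/287.15 + 0.5/442.15
Tg = 348.2 K


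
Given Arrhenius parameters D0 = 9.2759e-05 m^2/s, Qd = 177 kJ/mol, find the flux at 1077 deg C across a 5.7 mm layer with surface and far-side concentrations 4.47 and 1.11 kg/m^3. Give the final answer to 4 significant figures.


Step 1: D = D0 * exp(-Qd/(R*T))
T = 1077 + 273.15 = 1350.15 K
D = 9.2759e-05 * exp(-177e3 / (8.314 * 1350.15)) = 1.31622e-11 m^2/s
Step 2: J = D * (C1 - C2) / dx
J = 1.31622e-11 * (4.47 - 1.11) / 5.7e-03
J = 7.759e-09 kg/(m^2*s)


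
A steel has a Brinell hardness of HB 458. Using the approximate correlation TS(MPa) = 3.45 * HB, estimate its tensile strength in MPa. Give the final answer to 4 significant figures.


TS (MPa) = 3.45 * HB
TS = 3.45 * 458
TS = 1580 MPa


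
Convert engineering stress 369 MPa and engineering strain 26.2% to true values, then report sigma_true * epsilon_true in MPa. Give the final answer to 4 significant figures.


sigma_true = sigma_eng * (1 + epsilon_eng)
sigma_true = 369 * (1 + 0.262) = 465.678 MPa
epsilon_true = ln(1 + epsilon_eng)
epsilon_true = ln(1 + 0.262) = 0.232698
sigma_true * epsilon_true = 465.678 * 0.232698 = 108.4 MPa


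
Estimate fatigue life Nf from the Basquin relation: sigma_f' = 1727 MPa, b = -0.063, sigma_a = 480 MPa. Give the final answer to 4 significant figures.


sigma_a = sigma_f' * (2*Nf)^b
2*Nf = (sigma_a / sigma_f')^(1/b)
2*Nf = (480 / 1727)^(1/-0.063)
2*Nf = 6.70205e+08
Nf = 3.351e+08 cycles


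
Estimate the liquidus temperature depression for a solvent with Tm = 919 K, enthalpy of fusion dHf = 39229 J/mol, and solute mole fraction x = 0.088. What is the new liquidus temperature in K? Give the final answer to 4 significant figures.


dT = R*Tm^2*x / dHf
dT = 8.314 * 919^2 * 0.088 / 39229
dT = 15.7513 K
T_new = 919 - 15.7513 = 903.2 K


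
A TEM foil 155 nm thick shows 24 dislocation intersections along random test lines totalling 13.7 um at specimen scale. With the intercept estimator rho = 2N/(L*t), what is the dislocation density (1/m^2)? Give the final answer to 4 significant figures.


rho = 2N / (L * t)
L = 13.7 um = 1.37e-05 m, t = 155 nm = 1.55e-07 m
rho = 2 * 24 / (1.37e-05 * 1.55e-07)
rho = 2.26e+13 1/m^2


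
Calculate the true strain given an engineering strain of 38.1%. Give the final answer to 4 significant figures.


epsilon_true = ln(1 + epsilon_eng)
epsilon_true = ln(1 + 0.381)
epsilon_true = 0.3228


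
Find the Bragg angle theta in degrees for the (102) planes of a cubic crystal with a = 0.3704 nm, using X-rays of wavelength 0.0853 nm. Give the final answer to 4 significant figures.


d = a / sqrt(h^2+k^2+l^2)
d = 0.3704 / sqrt(5) = 0.165648 nm
lambda = 2*d*sin(theta)  =>  sin(theta) = lambda / (2*d)
sin(theta) = 0.0853 / (2 * 0.165648) = 0.257474
theta = 14.92 deg


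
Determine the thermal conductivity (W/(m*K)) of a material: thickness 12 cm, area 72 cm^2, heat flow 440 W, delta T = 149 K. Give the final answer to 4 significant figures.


k = Q*L / (A*dT)
L = 0.12 m, A = 7.2e-03 m^2
k = 440 * 0.12 / (7.2e-03 * 149)
k = 49.22 W/(m*K)


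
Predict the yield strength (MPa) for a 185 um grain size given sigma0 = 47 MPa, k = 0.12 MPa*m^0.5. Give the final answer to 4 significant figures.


sigma_y = sigma0 + k / sqrt(d)
d = 185 um = 1.85e-04 m
sigma_y = 47 + 0.12 / sqrt(1.85e-04)
sigma_y = 55.82 MPa
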